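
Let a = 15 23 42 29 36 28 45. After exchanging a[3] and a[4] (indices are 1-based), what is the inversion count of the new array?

4 inversions

Positions 3 and 4 hold 42 and 29; after swapping, the array is [15, 23, 29, 42, 36, 28, 45].
Count, for each position, how many later elements it exceeds:
15: 0
23: 0
29: 1
42: 2
36: 1
28: 0
45: 0
Sum: 0 + 0 + 1 + 2 + 1 + 0 + 0 = 4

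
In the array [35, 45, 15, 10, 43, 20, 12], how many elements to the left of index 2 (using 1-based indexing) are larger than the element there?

0

The element at index 2 is 45.
Elements before it: 35
None of them are larger than 45.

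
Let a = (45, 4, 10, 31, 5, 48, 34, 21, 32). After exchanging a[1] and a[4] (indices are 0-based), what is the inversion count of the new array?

Positions 1 and 4 hold 4 and 5; after swapping, the array is [45, 5, 10, 31, 4, 48, 34, 21, 32].
Count, for each position, how many later elements it exceeds:
45: 7
5: 1
10: 1
31: 2
4: 0
48: 3
34: 2
21: 0
32: 0
Sum: 7 + 1 + 1 + 2 + 0 + 3 + 2 + 0 + 0 = 16

Inversions: 16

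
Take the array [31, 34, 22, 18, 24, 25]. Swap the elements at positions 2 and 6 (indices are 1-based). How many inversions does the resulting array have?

Positions 2 and 6 hold 34 and 25; after swapping, the array is [31, 25, 22, 18, 24, 34].
Count, for each position, how many later elements it exceeds:
31 → 25, 22, 18, 24 → 4
25 → 22, 18, 24 → 3
22 → 18 → 1
18 → none → 0
24 → none → 0
34 → none → 0
Sum: 4 + 3 + 1 + 0 + 0 + 0 = 8

There are 8 inversions.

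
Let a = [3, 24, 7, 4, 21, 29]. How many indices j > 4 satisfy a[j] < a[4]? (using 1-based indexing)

0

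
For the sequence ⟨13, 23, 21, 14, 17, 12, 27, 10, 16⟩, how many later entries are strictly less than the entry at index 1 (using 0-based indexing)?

The element at index 1 is 23.
Elements after it: 21, 14, 17, 12, 27, 10, 16
Those smaller than 23: 21, 14, 17, 12, 10, 16

6 such elements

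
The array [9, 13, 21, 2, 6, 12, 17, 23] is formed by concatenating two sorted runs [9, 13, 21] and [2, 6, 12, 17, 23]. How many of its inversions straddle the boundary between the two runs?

Take each right-half value and tally the left-half values above it:
r = 2: 9, 13, 21 → 3
r = 6: 9, 13, 21 → 3
r = 12: 13, 21 → 2
r = 17: 21 → 1
r = 23: none → 0
Cross-inversions: 3 + 3 + 2 + 1 + 0 = 9

9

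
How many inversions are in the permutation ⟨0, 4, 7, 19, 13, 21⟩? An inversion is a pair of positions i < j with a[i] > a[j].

1 inversion

For each element, count later entries that are smaller:
0: 0
4: 0
7: 0
19: 1
13: 0
21: 0
Sum: 0 + 0 + 0 + 1 + 0 + 0 = 1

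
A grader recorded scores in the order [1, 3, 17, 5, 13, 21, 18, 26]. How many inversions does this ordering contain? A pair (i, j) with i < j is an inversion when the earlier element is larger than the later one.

3 inversions

Count, for each position, how many later elements it exceeds:
1: 0
3: 0
17: 2
5: 0
13: 0
21: 1
18: 0
26: 0
Sum: 0 + 0 + 2 + 0 + 0 + 1 + 0 + 0 = 3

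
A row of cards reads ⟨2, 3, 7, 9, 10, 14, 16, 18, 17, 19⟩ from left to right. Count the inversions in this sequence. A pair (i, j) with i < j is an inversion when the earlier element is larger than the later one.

1

For each element, count later entries that are smaller:
2: 0
3: 0
7: 0
9: 0
10: 0
14: 0
16: 0
18: 1
17: 0
19: 0
Sum: 0 + 0 + 0 + 0 + 0 + 0 + 0 + 1 + 0 + 0 = 1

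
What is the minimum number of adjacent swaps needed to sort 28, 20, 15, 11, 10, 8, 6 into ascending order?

21 swaps

The minimum number of adjacent swaps to sort an array equals its inversion count, since every such swap removes exactly one inversion.
Count inversions — for each element, later elements that are smaller:
28: 20, 15, 11, 10, 8, 6 → 6
20: 15, 11, 10, 8, 6 → 5
15: 11, 10, 8, 6 → 4
11: 10, 8, 6 → 3
10: 8, 6 → 2
8: 6 → 1
6: none → 0
Total inversions: 6 + 5 + 4 + 3 + 2 + 1 + 0 = 21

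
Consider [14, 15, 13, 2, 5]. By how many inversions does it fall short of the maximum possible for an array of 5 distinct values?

2 inversions short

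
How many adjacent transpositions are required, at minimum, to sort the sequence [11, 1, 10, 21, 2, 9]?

Each adjacent swap fixes exactly one inversion, so the minimum swap count equals the number of inversions.
Count inversions — for each element, later elements that are smaller:
11: 1, 10, 2, 9 → 4
1: none → 0
10: 2, 9 → 2
21: 2, 9 → 2
2: none → 0
9: none → 0
Total inversions: 4 + 0 + 2 + 2 + 0 + 0 = 8

8 adjacent swaps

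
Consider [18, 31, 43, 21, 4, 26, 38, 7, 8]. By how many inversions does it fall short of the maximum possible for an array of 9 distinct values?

15 inversions short

Maximum inversions for 9 distinct elements is C(9, 2) = 9·8/2 = 36.
Current inversions — for each element, count later smaller elements:
18: 3
31: 5
43: 6
21: 3
4: 0
26: 2
38: 2
7: 0
8: 0
Current total: 3 + 5 + 6 + 3 + 0 + 2 + 2 + 0 + 0 = 21
Shortfall: 36 − 21 = 15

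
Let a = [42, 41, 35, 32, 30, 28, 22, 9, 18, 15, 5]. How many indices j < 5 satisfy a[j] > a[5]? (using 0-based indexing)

The element at index 5 is 28.
Elements before it: 42, 41, 35, 32, 30
Those larger than 28: 42, 41, 35, 32, 30

5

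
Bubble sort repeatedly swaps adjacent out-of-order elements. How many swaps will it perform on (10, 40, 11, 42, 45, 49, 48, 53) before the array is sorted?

Minimum adjacent swaps = number of inversions (each swap of adjacent out-of-order elements removes one inversion and no swap can remove more).
Count inversions — for each element, later elements that are smaller:
10: none → 0
40: 11 → 1
11: none → 0
42: none → 0
45: none → 0
49: 48 → 1
48: none → 0
53: none → 0
Total inversions: 0 + 1 + 0 + 0 + 0 + 1 + 0 + 0 = 2

There are 2 swaps.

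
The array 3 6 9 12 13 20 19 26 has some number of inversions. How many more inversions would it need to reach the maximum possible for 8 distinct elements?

27

Maximum inversions for 8 distinct elements is C(8, 2) = 8·7/2 = 28.
Current inversions — for each element, count later smaller elements:
3: 0
6: 0
9: 0
12: 0
13: 0
20: 1
19: 0
26: 0
Current total: 0 + 0 + 0 + 0 + 0 + 1 + 0 + 0 = 1
Shortfall: 28 − 1 = 27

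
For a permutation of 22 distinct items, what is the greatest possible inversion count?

A reversed (strictly descending) arrangement makes every pair an inversion, giving C(22, 2) inversions.
C(22, 2) = 22·21/2 = 231

231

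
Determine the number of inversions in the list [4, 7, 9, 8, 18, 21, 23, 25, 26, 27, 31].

Count, for each position, how many later elements it exceeds:
4 → none → 0
7 → none → 0
9 → 8 → 1
8 → none → 0
18 → none → 0
21 → none → 0
23 → none → 0
25 → none → 0
26 → none → 0
27 → none → 0
31 → none → 0
Sum: 0 + 0 + 1 + 0 + 0 + 0 + 0 + 0 + 0 + 0 + 0 = 1

1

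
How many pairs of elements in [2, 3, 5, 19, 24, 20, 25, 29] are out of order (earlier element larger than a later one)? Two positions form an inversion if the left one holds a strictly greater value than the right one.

1 inversion

Sweep left to right; for each value list the smaller values that follow it:
2: 0
3: 0
5: 0
19: 0
24: 1
20: 0
25: 0
29: 0
Sum: 0 + 0 + 0 + 0 + 1 + 0 + 0 + 0 = 1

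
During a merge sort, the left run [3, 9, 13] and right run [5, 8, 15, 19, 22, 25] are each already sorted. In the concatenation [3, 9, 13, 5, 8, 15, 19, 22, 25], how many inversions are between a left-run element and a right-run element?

4

Count, for every r in R, how many entries of L exceed r:
r = 5: 9, 13 → 2
r = 8: 9, 13 → 2
r = 15: none → 0
r = 19: none → 0
r = 22: none → 0
r = 25: none → 0
Cross-inversions: 2 + 2 + 0 + 0 + 0 + 0 = 4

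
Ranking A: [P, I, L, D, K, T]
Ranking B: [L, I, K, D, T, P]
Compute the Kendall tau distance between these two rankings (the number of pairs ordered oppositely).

7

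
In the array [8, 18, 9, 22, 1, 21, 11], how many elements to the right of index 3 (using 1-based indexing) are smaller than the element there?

1

The element at index 3 is 9.
Elements after it: 22, 1, 21, 11
Those smaller than 9: 1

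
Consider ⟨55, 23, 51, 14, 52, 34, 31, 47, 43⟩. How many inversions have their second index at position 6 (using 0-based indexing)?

4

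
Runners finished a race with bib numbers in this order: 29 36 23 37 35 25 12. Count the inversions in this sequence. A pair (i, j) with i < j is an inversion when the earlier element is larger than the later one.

14 inversions

Sweep left to right; for each value list the smaller values that follow it:
29 → 23, 25, 12 → 3
36 → 23, 35, 25, 12 → 4
23 → 12 → 1
37 → 35, 25, 12 → 3
35 → 25, 12 → 2
25 → 12 → 1
12 → none → 0
Sum: 3 + 4 + 1 + 3 + 2 + 1 + 0 = 14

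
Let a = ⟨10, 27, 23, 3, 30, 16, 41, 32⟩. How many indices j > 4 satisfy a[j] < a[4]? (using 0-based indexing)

The element at index 4 is 30.
Elements after it: 16, 41, 32
Those smaller than 30: 16

1 such element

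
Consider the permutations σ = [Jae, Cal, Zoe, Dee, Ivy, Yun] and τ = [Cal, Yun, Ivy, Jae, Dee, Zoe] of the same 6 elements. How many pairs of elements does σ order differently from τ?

9 discordant pairs

Assign each item its position (1..6) in the first ordering, then rewrite the second ordering as that position sequence:
positions: Jae→1, Cal→2, Zoe→3, Dee→4, Ivy→5, Yun→6
second ordering as positions: [2, 6, 5, 1, 4, 3]
Discordant pairs = inversions in this position sequence.
2: 1 → 1
6: 5, 1, 4, 3 → 4
5: 1, 4, 3 → 3
1: 0
4: 3 → 1
3: 0
Total: 1 + 4 + 3 + 0 + 1 + 0 = 9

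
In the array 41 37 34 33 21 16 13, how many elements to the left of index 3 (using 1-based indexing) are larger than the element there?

2

The element at index 3 is 34.
Elements before it: 41, 37
Those larger than 34: 41, 37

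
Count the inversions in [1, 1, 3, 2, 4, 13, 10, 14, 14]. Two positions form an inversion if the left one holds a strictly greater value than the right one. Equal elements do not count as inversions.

2

For each element, count later entries that are smaller:
1 → none → 0
1 → none → 0
3 → 2 → 1
2 → none → 0
4 → none → 0
13 → 10 → 1
10 → none → 0
14 → none → 0
14 → none → 0
Sum: 0 + 0 + 1 + 0 + 0 + 1 + 0 + 0 + 0 = 2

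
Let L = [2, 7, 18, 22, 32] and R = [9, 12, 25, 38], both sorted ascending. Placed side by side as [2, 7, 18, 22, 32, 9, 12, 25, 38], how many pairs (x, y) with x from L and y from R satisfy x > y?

7 split inversions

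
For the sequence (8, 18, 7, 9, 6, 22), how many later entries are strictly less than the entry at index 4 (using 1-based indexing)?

1 such element

The element at index 4 is 9.
Elements after it: 6, 22
Those smaller than 9: 6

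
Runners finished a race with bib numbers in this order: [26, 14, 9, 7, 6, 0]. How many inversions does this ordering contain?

For each element, count later entries that are smaller:
26 → 14, 9, 7, 6, 0 → 5
14 → 9, 7, 6, 0 → 4
9 → 7, 6, 0 → 3
7 → 6, 0 → 2
6 → 0 → 1
0 → none → 0
Sum: 5 + 4 + 3 + 2 + 1 + 0 = 15

Inversions: 15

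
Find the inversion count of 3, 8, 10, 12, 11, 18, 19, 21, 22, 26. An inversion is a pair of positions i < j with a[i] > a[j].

For each element, count later entries that are smaller:
3 → none → 0
8 → none → 0
10 → none → 0
12 → 11 → 1
11 → none → 0
18 → none → 0
19 → none → 0
21 → none → 0
22 → none → 0
26 → none → 0
Sum: 0 + 0 + 0 + 1 + 0 + 0 + 0 + 0 + 0 + 0 = 1

1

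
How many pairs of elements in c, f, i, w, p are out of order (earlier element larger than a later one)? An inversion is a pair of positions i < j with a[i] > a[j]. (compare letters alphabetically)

For each element, count later entries that are smaller:
c: 0
f: 0
i: 0
w: 1
p: 0
Sum: 0 + 0 + 0 + 1 + 0 = 1

1 inversion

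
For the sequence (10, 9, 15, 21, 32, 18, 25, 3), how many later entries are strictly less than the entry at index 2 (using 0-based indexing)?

The element at index 2 is 15.
Elements after it: 21, 32, 18, 25, 3
Those smaller than 15: 3

1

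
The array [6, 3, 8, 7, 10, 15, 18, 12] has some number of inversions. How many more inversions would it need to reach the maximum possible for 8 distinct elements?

Maximum inversions for 8 distinct elements is C(8, 2) = 8·7/2 = 28.
Current inversions — for each element, count later smaller elements:
6: 1
3: 0
8: 1
7: 0
10: 0
15: 1
18: 1
12: 0
Current total: 1 + 0 + 1 + 0 + 0 + 1 + 1 + 0 = 4
Shortfall: 28 − 4 = 24

24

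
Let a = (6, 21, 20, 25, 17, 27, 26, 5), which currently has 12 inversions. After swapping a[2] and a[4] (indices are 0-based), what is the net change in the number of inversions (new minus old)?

-1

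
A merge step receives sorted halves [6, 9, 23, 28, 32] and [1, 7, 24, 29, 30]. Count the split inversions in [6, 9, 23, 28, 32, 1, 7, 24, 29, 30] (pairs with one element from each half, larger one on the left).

13

Take each right-half value and tally the left-half values above it:
r = 1: 6, 9, 23, 28, 32 → 5
r = 7: 9, 23, 28, 32 → 4
r = 24: 28, 32 → 2
r = 29: 32 → 1
r = 30: 32 → 1
Cross-inversions: 5 + 4 + 2 + 1 + 1 = 13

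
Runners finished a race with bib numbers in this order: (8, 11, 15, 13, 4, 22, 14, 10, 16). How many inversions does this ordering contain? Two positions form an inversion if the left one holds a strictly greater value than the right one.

There are 13 out-of-order pairs.

Element-by-element contributions:
8 → 4 → 1
11 → 4, 10 → 2
15 → 13, 4, 14, 10 → 4
13 → 4, 10 → 2
4 → none → 0
22 → 14, 10, 16 → 3
14 → 10 → 1
10 → none → 0
16 → none → 0
Sum: 1 + 2 + 4 + 2 + 0 + 3 + 1 + 0 + 0 = 13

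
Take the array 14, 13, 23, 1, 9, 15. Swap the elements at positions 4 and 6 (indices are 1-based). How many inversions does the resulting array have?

11 inversions

Positions 4 and 6 hold 1 and 15; after swapping, the array is [14, 13, 23, 15, 9, 1].
Element-by-element contributions:
14 → 13, 9, 1 → 3
13 → 9, 1 → 2
23 → 15, 9, 1 → 3
15 → 9, 1 → 2
9 → 1 → 1
1 → none → 0
Sum: 3 + 2 + 3 + 2 + 1 + 0 = 11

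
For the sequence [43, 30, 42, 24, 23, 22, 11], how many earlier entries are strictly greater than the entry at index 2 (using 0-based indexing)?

The element at index 2 is 42.
Elements before it: 43, 30
Those larger than 42: 43

1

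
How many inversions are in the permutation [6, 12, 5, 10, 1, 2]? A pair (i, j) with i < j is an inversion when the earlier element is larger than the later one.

11

Out-of-order index pairs (1-indexed):
(1,3): 6 > 5
(1,5): 6 > 1
(1,6): 6 > 2
(2,3): 12 > 5
(2,4): 12 > 10
(2,5): 12 > 1
(2,6): 12 > 2
(3,5): 5 > 1
(3,6): 5 > 2
(4,5): 10 > 1
(4,6): 10 > 2
That's 11 pairs.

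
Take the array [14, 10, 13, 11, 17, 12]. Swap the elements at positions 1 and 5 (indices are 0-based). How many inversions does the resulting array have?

10

Positions 1 and 5 hold 10 and 12; after swapping, the array is [14, 12, 13, 11, 17, 10].
Count, for each position, how many later elements it exceeds:
14: 4
12: 2
13: 2
11: 1
17: 1
10: 0
Sum: 4 + 2 + 2 + 1 + 1 + 0 = 10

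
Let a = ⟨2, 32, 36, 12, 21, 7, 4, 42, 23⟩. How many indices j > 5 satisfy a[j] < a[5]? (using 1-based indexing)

The element at index 5 is 21.
Elements after it: 7, 4, 42, 23
Those smaller than 21: 7, 4

2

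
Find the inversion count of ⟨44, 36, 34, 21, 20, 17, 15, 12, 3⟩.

Element-by-element contributions:
44 → 36, 34, 21, 20, 17, 15, 12, 3 → 8
36 → 34, 21, 20, 17, 15, 12, 3 → 7
34 → 21, 20, 17, 15, 12, 3 → 6
21 → 20, 17, 15, 12, 3 → 5
20 → 17, 15, 12, 3 → 4
17 → 15, 12, 3 → 3
15 → 12, 3 → 2
12 → 3 → 1
3 → none → 0
Sum: 8 + 7 + 6 + 5 + 4 + 3 + 2 + 1 + 0 = 36

Inversions: 36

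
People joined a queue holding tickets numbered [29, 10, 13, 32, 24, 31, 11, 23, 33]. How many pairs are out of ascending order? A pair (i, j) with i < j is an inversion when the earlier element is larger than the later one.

Sweep left to right; for each value list the smaller values that follow it:
29: 5
10: 0
13: 1
32: 4
24: 2
31: 2
11: 0
23: 0
33: 0
Sum: 5 + 0 + 1 + 4 + 2 + 2 + 0 + 0 + 0 = 14

Inversions: 14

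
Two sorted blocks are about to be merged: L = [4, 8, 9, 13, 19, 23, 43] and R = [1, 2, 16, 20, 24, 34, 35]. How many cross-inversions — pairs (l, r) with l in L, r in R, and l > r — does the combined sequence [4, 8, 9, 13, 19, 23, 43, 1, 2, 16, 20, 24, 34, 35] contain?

There are 22 cross-inversions.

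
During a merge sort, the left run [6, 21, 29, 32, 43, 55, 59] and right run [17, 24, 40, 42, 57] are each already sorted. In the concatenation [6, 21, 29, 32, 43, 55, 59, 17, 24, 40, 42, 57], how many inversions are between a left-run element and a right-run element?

18 split inversions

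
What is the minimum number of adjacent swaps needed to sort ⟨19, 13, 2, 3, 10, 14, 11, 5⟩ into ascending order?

16 swaps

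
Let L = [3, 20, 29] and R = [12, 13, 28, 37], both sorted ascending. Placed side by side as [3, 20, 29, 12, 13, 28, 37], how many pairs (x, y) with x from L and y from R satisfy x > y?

5 cross-inversions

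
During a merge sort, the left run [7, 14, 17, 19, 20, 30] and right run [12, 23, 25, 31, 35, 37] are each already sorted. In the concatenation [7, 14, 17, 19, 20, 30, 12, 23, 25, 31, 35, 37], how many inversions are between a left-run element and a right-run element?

There are 7 cross-inversions.

Take each right-half value and tally the left-half values above it:
r = 12: 14, 17, 19, 20, 30 → 5
r = 23: 30 → 1
r = 25: 30 → 1
r = 31: none → 0
r = 35: none → 0
r = 37: none → 0
Cross-inversions: 5 + 1 + 1 + 0 + 0 + 0 = 7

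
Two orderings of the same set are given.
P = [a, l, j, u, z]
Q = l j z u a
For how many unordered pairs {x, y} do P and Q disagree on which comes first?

Disagreeing pairs: 5

Assign each item its position (1..5) in the first ordering, then rewrite the second ordering as that position sequence:
positions: a→1, l→2, j→3, u→4, z→5
second ordering as positions: [2, 3, 5, 4, 1]
Discordant pairs = inversions in this position sequence.
2: 1 → 1
3: 1 → 1
5: 4, 1 → 2
4: 1 → 1
1: 0
Total: 1 + 1 + 2 + 1 + 0 = 5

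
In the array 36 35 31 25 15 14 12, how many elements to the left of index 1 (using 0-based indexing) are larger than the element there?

The element at index 1 is 35.
Elements before it: 36
Those larger than 35: 36

1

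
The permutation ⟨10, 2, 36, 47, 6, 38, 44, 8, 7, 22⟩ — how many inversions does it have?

21 out-of-order pairs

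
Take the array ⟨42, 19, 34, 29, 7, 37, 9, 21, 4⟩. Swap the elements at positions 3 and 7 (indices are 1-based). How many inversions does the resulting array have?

Positions 3 and 7 hold 34 and 9; after swapping, the array is [42, 19, 9, 29, 7, 37, 34, 21, 4].
Sweep left to right; for each value list the smaller values that follow it:
42: 8
19: 3
9: 2
29: 3
7: 1
37: 3
34: 2
21: 1
4: 0
Sum: 8 + 3 + 2 + 3 + 1 + 3 + 2 + 1 + 0 = 23

23 inversions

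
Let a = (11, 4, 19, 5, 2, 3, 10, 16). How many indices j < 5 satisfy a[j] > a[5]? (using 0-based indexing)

The element at index 5 is 3.
Elements before it: 11, 4, 19, 5, 2
Those larger than 3: 11, 4, 19, 5

4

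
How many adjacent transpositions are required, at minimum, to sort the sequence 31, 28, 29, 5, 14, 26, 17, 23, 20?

24

Minimum adjacent swaps = number of inversions (each swap of adjacent out-of-order elements removes one inversion and no swap can remove more).
Count inversions — for each element, later elements that are smaller:
31: 28, 29, 5, 14, 26, 17, 23, 20 → 8
28: 5, 14, 26, 17, 23, 20 → 6
29: 5, 14, 26, 17, 23, 20 → 6
5: none → 0
14: none → 0
26: 17, 23, 20 → 3
17: none → 0
23: 20 → 1
20: none → 0
Total inversions: 8 + 6 + 6 + 0 + 0 + 3 + 0 + 1 + 0 = 24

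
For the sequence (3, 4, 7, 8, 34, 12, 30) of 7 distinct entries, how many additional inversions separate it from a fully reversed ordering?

Maximum inversions for 7 distinct elements is C(7, 2) = 7·6/2 = 21.
Current inversions — for each element, count later smaller elements:
3: 0
4: 0
7: 0
8: 0
34: 2
12: 0
30: 0
Current total: 0 + 0 + 0 + 0 + 2 + 0 + 0 = 2
Shortfall: 21 − 2 = 19

19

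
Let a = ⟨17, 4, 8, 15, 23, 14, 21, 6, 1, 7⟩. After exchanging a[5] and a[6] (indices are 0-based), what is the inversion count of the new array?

Inversions: 28

Positions 5 and 6 hold 14 and 21; after swapping, the array is [17, 4, 8, 15, 23, 21, 14, 6, 1, 7].
Count, for each position, how many later elements it exceeds:
17 → 4, 8, 15, 14, 6, 1, 7 → 7
4 → 1 → 1
8 → 6, 1, 7 → 3
15 → 14, 6, 1, 7 → 4
23 → 21, 14, 6, 1, 7 → 5
21 → 14, 6, 1, 7 → 4
14 → 6, 1, 7 → 3
6 → 1 → 1
1 → none → 0
7 → none → 0
Sum: 7 + 1 + 3 + 4 + 5 + 4 + 3 + 1 + 0 + 0 = 28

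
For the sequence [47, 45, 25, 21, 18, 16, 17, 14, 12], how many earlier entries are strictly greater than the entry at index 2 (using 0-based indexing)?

2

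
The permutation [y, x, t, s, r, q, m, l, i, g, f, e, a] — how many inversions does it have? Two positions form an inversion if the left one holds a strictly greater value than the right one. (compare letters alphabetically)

78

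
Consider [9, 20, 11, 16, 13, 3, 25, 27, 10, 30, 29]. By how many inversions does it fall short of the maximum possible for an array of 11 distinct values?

39

Maximum inversions for 11 distinct elements is C(11, 2) = 11·10/2 = 55.
Current inversions — for each element, count later smaller elements:
9: 1
20: 5
11: 2
16: 3
13: 2
3: 0
25: 1
27: 1
10: 0
30: 1
29: 0
Current total: 1 + 5 + 2 + 3 + 2 + 0 + 1 + 1 + 0 + 1 + 0 = 16
Shortfall: 55 − 16 = 39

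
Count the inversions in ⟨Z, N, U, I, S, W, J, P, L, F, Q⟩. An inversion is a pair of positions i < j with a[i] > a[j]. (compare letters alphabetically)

There are 36 inversions.

Element-by-element contributions:
Z → N, U, I, S, W, J, P, L, F, Q → 10
N → I, J, L, F → 4
U → I, S, J, P, L, F, Q → 7
I → F → 1
S → J, P, L, F, Q → 5
W → J, P, L, F, Q → 5
J → F → 1
P → L, F → 2
L → F → 1
F → none → 0
Q → none → 0
Sum: 10 + 4 + 7 + 1 + 5 + 5 + 1 + 2 + 1 + 0 + 0 = 36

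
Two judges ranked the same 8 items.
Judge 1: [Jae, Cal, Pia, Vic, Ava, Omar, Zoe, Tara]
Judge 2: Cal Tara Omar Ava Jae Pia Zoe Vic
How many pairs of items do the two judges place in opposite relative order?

Assign each item its position (1..8) in the first ordering, then rewrite the second ordering as that position sequence:
positions: Jae→1, Cal→2, Pia→3, Vic→4, Ava→5, Omar→6, Zoe→7, Tara→8
second ordering as positions: [2, 8, 6, 5, 1, 3, 7, 4]
Discordant pairs = inversions in this position sequence.
2: 1 → 1
8: 6, 5, 1, 3, 7, 4 → 6
6: 5, 1, 3, 4 → 4
5: 1, 3, 4 → 3
1: 0
3: 0
7: 4 → 1
4: 0
Total: 1 + 6 + 4 + 3 + 0 + 0 + 1 + 0 = 15

15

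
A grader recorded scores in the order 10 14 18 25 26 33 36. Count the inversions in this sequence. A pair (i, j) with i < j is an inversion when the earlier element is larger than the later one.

0

Listing every pair i<j with a[i]>a[j] (using 0-based positions):
(none)
That's 0 pairs.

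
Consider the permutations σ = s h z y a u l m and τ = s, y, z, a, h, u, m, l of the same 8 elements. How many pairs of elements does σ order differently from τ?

5

Assign each item its position (1..8) in the first ordering, then rewrite the second ordering as that position sequence:
positions: s→1, h→2, z→3, y→4, a→5, u→6, l→7, m→8
second ordering as positions: [1, 4, 3, 5, 2, 6, 8, 7]
Discordant pairs = inversions in this position sequence.
1: 0
4: 3, 2 → 2
3: 2 → 1
5: 2 → 1
2: 0
6: 0
8: 7 → 1
7: 0
Total: 0 + 2 + 1 + 1 + 0 + 0 + 1 + 0 = 5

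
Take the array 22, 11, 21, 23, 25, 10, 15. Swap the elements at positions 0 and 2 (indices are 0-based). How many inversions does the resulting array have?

Positions 0 and 2 hold 22 and 21; after swapping, the array is [21, 11, 22, 23, 25, 10, 15].
Element-by-element contributions:
21 → 11, 10, 15 → 3
11 → 10 → 1
22 → 10, 15 → 2
23 → 10, 15 → 2
25 → 10, 15 → 2
10 → none → 0
15 → none → 0
Sum: 3 + 1 + 2 + 2 + 2 + 0 + 0 = 10

10 inversions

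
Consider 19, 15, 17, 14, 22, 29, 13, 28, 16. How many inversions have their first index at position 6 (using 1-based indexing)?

The element at index 6 is 29.
Elements after it: 13, 28, 16
Those smaller than 29: 13, 28, 16

3 such elements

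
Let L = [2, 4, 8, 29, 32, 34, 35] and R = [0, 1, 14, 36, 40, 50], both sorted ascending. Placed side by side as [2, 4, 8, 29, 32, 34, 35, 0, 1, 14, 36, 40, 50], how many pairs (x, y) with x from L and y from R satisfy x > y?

18

Count, for every r in R, how many entries of L exceed r:
r = 0: 2, 4, 8, 29, 32, 34, 35 → 7
r = 1: 2, 4, 8, 29, 32, 34, 35 → 7
r = 14: 29, 32, 34, 35 → 4
r = 36: none → 0
r = 40: none → 0
r = 50: none → 0
Cross-inversions: 7 + 7 + 4 + 0 + 0 + 0 = 18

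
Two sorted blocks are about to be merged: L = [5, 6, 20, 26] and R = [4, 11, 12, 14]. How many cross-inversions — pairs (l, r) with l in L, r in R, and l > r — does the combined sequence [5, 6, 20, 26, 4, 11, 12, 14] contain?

Count, for every r in R, how many entries of L exceed r:
r = 4: 5, 6, 20, 26 → 4
r = 11: 20, 26 → 2
r = 12: 20, 26 → 2
r = 14: 20, 26 → 2
Cross-inversions: 4 + 2 + 2 + 2 = 10

10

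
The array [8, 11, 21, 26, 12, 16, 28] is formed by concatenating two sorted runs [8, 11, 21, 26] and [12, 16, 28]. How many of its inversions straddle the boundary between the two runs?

For each element r of the right run, count left-run elements greater than r:
r = 12: 21, 26 → 2
r = 16: 21, 26 → 2
r = 28: none → 0
Cross-inversions: 2 + 2 + 0 = 4

4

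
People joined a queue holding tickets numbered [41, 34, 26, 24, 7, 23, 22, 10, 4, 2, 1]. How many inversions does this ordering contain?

Sweep left to right; for each value list the smaller values that follow it:
41: 10
34: 9
26: 8
24: 7
7: 3
23: 5
22: 4
10: 3
4: 2
2: 1
1: 0
Sum: 10 + 9 + 8 + 7 + 3 + 5 + 4 + 3 + 2 + 1 + 0 = 52

52 inversions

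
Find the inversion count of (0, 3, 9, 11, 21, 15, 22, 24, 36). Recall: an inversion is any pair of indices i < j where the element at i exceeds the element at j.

Inversions: 1

Element-by-element contributions:
0: 0
3: 0
9: 0
11: 0
21: 1
15: 0
22: 0
24: 0
36: 0
Sum: 0 + 0 + 0 + 0 + 1 + 0 + 0 + 0 + 0 = 1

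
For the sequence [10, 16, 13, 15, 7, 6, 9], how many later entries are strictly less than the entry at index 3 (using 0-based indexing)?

The element at index 3 is 15.
Elements after it: 7, 6, 9
Those smaller than 15: 7, 6, 9

3 such elements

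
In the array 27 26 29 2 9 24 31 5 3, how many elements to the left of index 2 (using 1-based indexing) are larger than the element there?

The element at index 2 is 26.
Elements before it: 27
Those larger than 26: 27

1 such element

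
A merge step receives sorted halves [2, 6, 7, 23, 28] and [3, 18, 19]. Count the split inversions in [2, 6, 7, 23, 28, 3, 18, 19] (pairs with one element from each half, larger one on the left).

For each element r of the right run, count left-run elements greater than r:
r = 3: 6, 7, 23, 28 → 4
r = 18: 23, 28 → 2
r = 19: 23, 28 → 2
Cross-inversions: 4 + 2 + 2 = 8

8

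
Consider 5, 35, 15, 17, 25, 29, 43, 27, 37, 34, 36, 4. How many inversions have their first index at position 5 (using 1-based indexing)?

1

The element at index 5 is 25.
Elements after it: 29, 43, 27, 37, 34, 36, 4
Those smaller than 25: 4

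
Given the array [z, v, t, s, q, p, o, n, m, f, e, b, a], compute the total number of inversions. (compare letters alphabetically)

78

Element-by-element contributions:
z: 12
v: 11
t: 10
s: 9
q: 8
p: 7
o: 6
n: 5
m: 4
f: 3
e: 2
b: 1
a: 0
Sum: 12 + 11 + 10 + 9 + 8 + 7 + 6 + 5 + 4 + 3 + 2 + 1 + 0 = 78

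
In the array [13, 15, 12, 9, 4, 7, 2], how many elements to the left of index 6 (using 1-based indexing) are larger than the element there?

The element at index 6 is 7.
Elements before it: 13, 15, 12, 9, 4
Those larger than 7: 13, 15, 12, 9

4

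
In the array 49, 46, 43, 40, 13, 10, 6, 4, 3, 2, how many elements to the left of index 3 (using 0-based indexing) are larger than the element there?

The element at index 3 is 40.
Elements before it: 49, 46, 43
Those larger than 40: 49, 46, 43

3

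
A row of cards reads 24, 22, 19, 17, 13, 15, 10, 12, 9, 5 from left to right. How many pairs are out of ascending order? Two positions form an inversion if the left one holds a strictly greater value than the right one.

Count, for each position, how many later elements it exceeds:
24 → 22, 19, 17, 13, 15, 10, 12, 9, 5 → 9
22 → 19, 17, 13, 15, 10, 12, 9, 5 → 8
19 → 17, 13, 15, 10, 12, 9, 5 → 7
17 → 13, 15, 10, 12, 9, 5 → 6
13 → 10, 12, 9, 5 → 4
15 → 10, 12, 9, 5 → 4
10 → 9, 5 → 2
12 → 9, 5 → 2
9 → 5 → 1
5 → none → 0
Sum: 9 + 8 + 7 + 6 + 4 + 4 + 2 + 2 + 1 + 0 = 43

43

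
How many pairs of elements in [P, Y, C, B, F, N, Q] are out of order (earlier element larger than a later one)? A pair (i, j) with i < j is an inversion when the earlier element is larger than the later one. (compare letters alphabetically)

10

Element-by-element contributions:
P → C, B, F, N → 4
Y → C, B, F, N, Q → 5
C → B → 1
B → none → 0
F → none → 0
N → none → 0
Q → none → 0
Sum: 4 + 5 + 1 + 0 + 0 + 0 + 0 = 10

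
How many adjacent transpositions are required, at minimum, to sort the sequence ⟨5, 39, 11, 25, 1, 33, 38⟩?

8

The minimum number of adjacent swaps to sort an array equals its inversion count, since every such swap removes exactly one inversion.
Count inversions — for each element, later elements that are smaller:
5: 1 → 1
39: 11, 25, 1, 33, 38 → 5
11: 1 → 1
25: 1 → 1
1: none → 0
33: none → 0
38: none → 0
Total inversions: 1 + 5 + 1 + 1 + 0 + 0 + 0 = 8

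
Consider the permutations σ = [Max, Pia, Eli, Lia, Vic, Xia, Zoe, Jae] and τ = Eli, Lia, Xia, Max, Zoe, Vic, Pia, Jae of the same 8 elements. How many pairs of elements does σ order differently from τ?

Assign each item its position (1..8) in the first ordering, then rewrite the second ordering as that position sequence:
positions: Max→1, Pia→2, Eli→3, Lia→4, Vic→5, Xia→6, Zoe→7, Jae→8
second ordering as positions: [3, 4, 6, 1, 7, 5, 2, 8]
Discordant pairs = inversions in this position sequence.
3: 1, 2 → 2
4: 1, 2 → 2
6: 1, 5, 2 → 3
1: 0
7: 5, 2 → 2
5: 2 → 1
2: 0
8: 0
Total: 2 + 2 + 3 + 0 + 2 + 1 + 0 + 0 = 10

10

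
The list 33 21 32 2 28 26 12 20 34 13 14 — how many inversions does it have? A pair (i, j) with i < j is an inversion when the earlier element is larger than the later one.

For each element, count later entries that are smaller:
33 → 21, 32, 2, 28, 26, 12, 20, 13, 14 → 9
21 → 2, 12, 20, 13, 14 → 5
32 → 2, 28, 26, 12, 20, 13, 14 → 7
2 → none → 0
28 → 26, 12, 20, 13, 14 → 5
26 → 12, 20, 13, 14 → 4
12 → none → 0
20 → 13, 14 → 2
34 → 13, 14 → 2
13 → none → 0
14 → none → 0
Sum: 9 + 5 + 7 + 0 + 5 + 4 + 0 + 2 + 2 + 0 + 0 = 34

34 inversions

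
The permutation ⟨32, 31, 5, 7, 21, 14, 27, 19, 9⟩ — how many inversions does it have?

For each element, count later entries that are smaller:
32: 8
31: 7
5: 0
7: 0
21: 3
14: 1
27: 2
19: 1
9: 0
Sum: 8 + 7 + 0 + 0 + 3 + 1 + 2 + 1 + 0 = 22

22 inversions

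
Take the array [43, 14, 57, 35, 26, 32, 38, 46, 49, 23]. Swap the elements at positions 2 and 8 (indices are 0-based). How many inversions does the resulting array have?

Positions 2 and 8 hold 57 and 49; after swapping, the array is [43, 14, 49, 35, 26, 32, 38, 46, 57, 23].
Sweep left to right; for each value list the smaller values that follow it:
43 → 14, 35, 26, 32, 38, 23 → 6
14 → none → 0
49 → 35, 26, 32, 38, 46, 23 → 6
35 → 26, 32, 23 → 3
26 → 23 → 1
32 → 23 → 1
38 → 23 → 1
46 → 23 → 1
57 → 23 → 1
23 → none → 0
Sum: 6 + 0 + 6 + 3 + 1 + 1 + 1 + 1 + 1 + 0 = 20

20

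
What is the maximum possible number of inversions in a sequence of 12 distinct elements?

The maximum occurs when the array is in strictly decreasing order: every one of the C(12, 2) pairs is inverted.
C(12, 2) = 12·11/2 = 66

66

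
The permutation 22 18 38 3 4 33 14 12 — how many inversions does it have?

17

For each element, count later entries that are smaller:
22: 5
18: 4
38: 5
3: 0
4: 0
33: 2
14: 1
12: 0
Sum: 5 + 4 + 5 + 0 + 0 + 2 + 1 + 0 = 17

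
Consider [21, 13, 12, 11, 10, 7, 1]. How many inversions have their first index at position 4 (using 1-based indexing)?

The element at index 4 is 11.
Elements after it: 10, 7, 1
Those smaller than 11: 10, 7, 1

3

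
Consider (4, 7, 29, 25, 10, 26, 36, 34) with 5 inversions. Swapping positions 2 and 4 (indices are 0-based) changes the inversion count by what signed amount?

Positions 2 and 4 hold 29 and 10; after swapping, the array is [4, 7, 10, 25, 29, 26, 36, 34].
Count, for each position, how many later elements it exceeds:
4: 0
7: 0
10: 0
25: 0
29: 1
26: 0
36: 1
34: 0
Sum: 0 + 0 + 0 + 0 + 1 + 0 + 1 + 0 = 2
Change: 2 − 5 = -3

-3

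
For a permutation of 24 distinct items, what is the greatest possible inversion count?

A reversed (strictly descending) arrangement makes every pair an inversion, giving C(24, 2) inversions.
C(24, 2) = 24·23/2 = 276

276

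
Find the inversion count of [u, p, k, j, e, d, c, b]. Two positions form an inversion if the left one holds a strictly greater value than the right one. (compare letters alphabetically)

Out-of-order pairs: 28

For each element, count later entries that are smaller:
u → p, k, j, e, d, c, b → 7
p → k, j, e, d, c, b → 6
k → j, e, d, c, b → 5
j → e, d, c, b → 4
e → d, c, b → 3
d → c, b → 2
c → b → 1
b → none → 0
Sum: 7 + 6 + 5 + 4 + 3 + 2 + 1 + 0 = 28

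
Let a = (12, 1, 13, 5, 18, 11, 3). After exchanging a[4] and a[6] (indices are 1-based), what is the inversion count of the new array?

Inversions: 12

Positions 4 and 6 hold 5 and 11; after swapping, the array is [12, 1, 13, 11, 18, 5, 3].
Sweep left to right; for each value list the smaller values that follow it:
12 → 1, 11, 5, 3 → 4
1 → none → 0
13 → 11, 5, 3 → 3
11 → 5, 3 → 2
18 → 5, 3 → 2
5 → 3 → 1
3 → none → 0
Sum: 4 + 0 + 3 + 2 + 2 + 1 + 0 = 12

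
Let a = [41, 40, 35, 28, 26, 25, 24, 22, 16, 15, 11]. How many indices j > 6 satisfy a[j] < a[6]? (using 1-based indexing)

The element at index 6 is 25.
Elements after it: 24, 22, 16, 15, 11
Those smaller than 25: 24, 22, 16, 15, 11

5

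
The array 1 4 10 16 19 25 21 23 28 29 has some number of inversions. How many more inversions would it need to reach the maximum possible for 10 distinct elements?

Maximum inversions for 10 distinct elements is C(10, 2) = 10·9/2 = 45.
Current inversions — for each element, count later smaller elements:
1: 0
4: 0
10: 0
16: 0
19: 0
25: 2
21: 0
23: 0
28: 0
29: 0
Current total: 0 + 0 + 0 + 0 + 0 + 2 + 0 + 0 + 0 + 0 = 2
Shortfall: 45 − 2 = 43

43 inversions short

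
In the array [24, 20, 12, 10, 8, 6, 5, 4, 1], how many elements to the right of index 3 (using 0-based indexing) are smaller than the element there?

The element at index 3 is 10.
Elements after it: 8, 6, 5, 4, 1
Those smaller than 10: 8, 6, 5, 4, 1

5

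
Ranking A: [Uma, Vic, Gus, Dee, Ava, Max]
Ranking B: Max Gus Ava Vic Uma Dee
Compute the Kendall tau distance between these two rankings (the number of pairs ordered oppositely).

Assign each item its position (1..6) in the first ordering, then rewrite the second ordering as that position sequence:
positions: Uma→1, Vic→2, Gus→3, Dee→4, Ava→5, Max→6
second ordering as positions: [6, 3, 5, 2, 1, 4]
Discordant pairs = inversions in this position sequence.
6: 3, 5, 2, 1, 4 → 5
3: 2, 1 → 2
5: 2, 1, 4 → 3
2: 1 → 1
1: 0
4: 0
Total: 5 + 2 + 3 + 1 + 0 + 0 = 11

11 discordant pairs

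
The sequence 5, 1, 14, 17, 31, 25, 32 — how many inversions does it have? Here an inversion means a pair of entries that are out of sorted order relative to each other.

2 out-of-order pairs

Count, for each position, how many later elements it exceeds:
5: 1
1: 0
14: 0
17: 0
31: 1
25: 0
32: 0
Sum: 1 + 0 + 0 + 0 + 1 + 0 + 0 = 2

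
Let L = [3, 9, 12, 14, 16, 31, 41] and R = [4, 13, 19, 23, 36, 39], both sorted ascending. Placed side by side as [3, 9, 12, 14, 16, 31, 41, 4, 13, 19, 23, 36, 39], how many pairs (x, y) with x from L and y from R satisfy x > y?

16

Count, for every r in R, how many entries of L exceed r:
r = 4: 9, 12, 14, 16, 31, 41 → 6
r = 13: 14, 16, 31, 41 → 4
r = 19: 31, 41 → 2
r = 23: 31, 41 → 2
r = 36: 41 → 1
r = 39: 41 → 1
Cross-inversions: 6 + 4 + 2 + 2 + 1 + 1 = 16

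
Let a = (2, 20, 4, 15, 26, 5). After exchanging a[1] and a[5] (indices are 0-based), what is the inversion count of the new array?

Positions 1 and 5 hold 20 and 5; after swapping, the array is [2, 5, 4, 15, 26, 20].
For each element, count later entries that are smaller:
2: 0
5: 1
4: 0
15: 0
26: 1
20: 0
Sum: 0 + 1 + 0 + 0 + 1 + 0 = 2

2 inversions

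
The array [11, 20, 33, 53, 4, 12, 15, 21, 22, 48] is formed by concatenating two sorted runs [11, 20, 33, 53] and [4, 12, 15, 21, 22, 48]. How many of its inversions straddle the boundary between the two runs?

15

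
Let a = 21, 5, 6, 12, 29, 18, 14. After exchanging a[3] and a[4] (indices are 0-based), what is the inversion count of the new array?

9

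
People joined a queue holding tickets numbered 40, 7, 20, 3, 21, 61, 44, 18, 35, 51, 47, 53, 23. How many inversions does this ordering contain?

For each element, count later entries that are smaller:
40 → 7, 20, 3, 21, 18, 35, 23 → 7
7 → 3 → 1
20 → 3, 18 → 2
3 → none → 0
21 → 18 → 1
61 → 44, 18, 35, 51, 47, 53, 23 → 7
44 → 18, 35, 23 → 3
18 → none → 0
35 → 23 → 1
51 → 47, 23 → 2
47 → 23 → 1
53 → 23 → 1
23 → none → 0
Sum: 7 + 1 + 2 + 0 + 1 + 7 + 3 + 0 + 1 + 2 + 1 + 1 + 0 = 26

There are 26 inversions.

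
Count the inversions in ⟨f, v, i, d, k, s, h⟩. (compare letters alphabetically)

10

For each element, count later entries that are smaller:
f: 1
v: 5
i: 2
d: 0
k: 1
s: 1
h: 0
Sum: 1 + 5 + 2 + 0 + 1 + 1 + 0 = 10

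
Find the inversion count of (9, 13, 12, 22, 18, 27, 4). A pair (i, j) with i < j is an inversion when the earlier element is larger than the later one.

Sweep left to right; for each value list the smaller values that follow it:
9 → 4 → 1
13 → 12, 4 → 2
12 → 4 → 1
22 → 18, 4 → 2
18 → 4 → 1
27 → 4 → 1
4 → none → 0
Sum: 1 + 2 + 1 + 2 + 1 + 1 + 0 = 8

8 out-of-order pairs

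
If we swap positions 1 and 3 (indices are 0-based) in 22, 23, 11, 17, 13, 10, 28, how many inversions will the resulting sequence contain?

11 inversions

Positions 1 and 3 hold 23 and 17; after swapping, the array is [22, 17, 11, 23, 13, 10, 28].
Sweep left to right; for each value list the smaller values that follow it:
22: 4
17: 3
11: 1
23: 2
13: 1
10: 0
28: 0
Sum: 4 + 3 + 1 + 2 + 1 + 0 + 0 = 11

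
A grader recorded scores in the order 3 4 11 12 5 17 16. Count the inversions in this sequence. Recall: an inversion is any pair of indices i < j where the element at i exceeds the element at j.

3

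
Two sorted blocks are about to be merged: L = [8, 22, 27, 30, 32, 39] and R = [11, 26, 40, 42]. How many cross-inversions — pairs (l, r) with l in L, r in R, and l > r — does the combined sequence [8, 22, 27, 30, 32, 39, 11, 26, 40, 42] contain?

There are 9 cross-inversions.

Take each right-half value and tally the left-half values above it:
r = 11: 22, 27, 30, 32, 39 → 5
r = 26: 27, 30, 32, 39 → 4
r = 40: none → 0
r = 42: none → 0
Cross-inversions: 5 + 4 + 0 + 0 = 9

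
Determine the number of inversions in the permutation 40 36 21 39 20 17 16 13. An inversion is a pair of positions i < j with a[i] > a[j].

For each element, count later entries that are smaller:
40: 7
36: 5
21: 4
39: 4
20: 3
17: 2
16: 1
13: 0
Sum: 7 + 5 + 4 + 4 + 3 + 2 + 1 + 0 = 26

26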